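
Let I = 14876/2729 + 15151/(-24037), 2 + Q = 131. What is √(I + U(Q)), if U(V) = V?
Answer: 15*√1384113372122/1525511 ≈ 11.568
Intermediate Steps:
Q = 129 (Q = -2 + 131 = 129)
I = 316227333/65596973 (I = 14876*(1/2729) + 15151*(-1/24037) = 14876/2729 - 15151/24037 = 316227333/65596973 ≈ 4.8208)
√(I + U(Q)) = √(316227333/65596973 + 129) = √(8778236850/65596973) = 15*√1384113372122/1525511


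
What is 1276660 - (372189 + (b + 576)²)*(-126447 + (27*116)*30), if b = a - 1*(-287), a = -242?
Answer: 24620899870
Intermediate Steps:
b = 45 (b = -242 - 1*(-287) = -242 + 287 = 45)
1276660 - (372189 + (b + 576)²)*(-126447 + (27*116)*30) = 1276660 - (372189 + (45 + 576)²)*(-126447 + (27*116)*30) = 1276660 - (372189 + 621²)*(-126447 + 3132*30) = 1276660 - (372189 + 385641)*(-126447 + 93960) = 1276660 - 757830*(-32487) = 1276660 - 1*(-24619623210) = 1276660 + 24619623210 = 24620899870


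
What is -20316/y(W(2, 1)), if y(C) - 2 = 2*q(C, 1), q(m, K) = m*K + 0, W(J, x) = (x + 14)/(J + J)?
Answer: -40632/19 ≈ -2138.5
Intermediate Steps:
W(J, x) = (14 + x)/(2*J) (W(J, x) = (14 + x)/((2*J)) = (14 + x)*(1/(2*J)) = (14 + x)/(2*J))
q(m, K) = K*m (q(m, K) = K*m + 0 = K*m)
y(C) = 2 + 2*C (y(C) = 2 + 2*(1*C) = 2 + 2*C)
-20316/y(W(2, 1)) = -20316/(2 + 2*((½)*(14 + 1)/2)) = -20316/(2 + 2*((½)*(½)*15)) = -20316/(2 + 2*(15/4)) = -20316/(2 + 15/2) = -20316/19/2 = -20316*2/19 = -40632/19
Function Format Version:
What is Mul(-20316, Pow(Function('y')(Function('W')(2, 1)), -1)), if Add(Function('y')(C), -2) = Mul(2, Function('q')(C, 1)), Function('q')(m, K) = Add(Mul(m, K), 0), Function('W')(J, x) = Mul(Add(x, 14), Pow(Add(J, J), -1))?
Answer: Rational(-40632, 19) ≈ -2138.5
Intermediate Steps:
Function('W')(J, x) = Mul(Rational(1, 2), Pow(J, -1), Add(14, x)) (Function('W')(J, x) = Mul(Add(14, x), Pow(Mul(2, J), -1)) = Mul(Add(14, x), Mul(Rational(1, 2), Pow(J, -1))) = Mul(Rational(1, 2), Pow(J, -1), Add(14, x)))
Function('q')(m, K) = Mul(K, m) (Function('q')(m, K) = Add(Mul(K, m), 0) = Mul(K, m))
Function('y')(C) = Add(2, Mul(2, C)) (Function('y')(C) = Add(2, Mul(2, Mul(1, C))) = Add(2, Mul(2, C)))
Mul(-20316, Pow(Function('y')(Function('W')(2, 1)), -1)) = Mul(-20316, Pow(Add(2, Mul(2, Mul(Rational(1, 2), Pow(2, -1), Add(14, 1)))), -1)) = Mul(-20316, Pow(Add(2, Mul(2, Mul(Rational(1, 2), Rational(1, 2), 15))), -1)) = Mul(-20316, Pow(Add(2, Mul(2, Rational(15, 4))), -1)) = Mul(-20316, Pow(Add(2, Rational(15, 2)), -1)) = Mul(-20316, Pow(Rational(19, 2), -1)) = Mul(-20316, Rational(2, 19)) = Rational(-40632, 19)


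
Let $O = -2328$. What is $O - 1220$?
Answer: $-3548$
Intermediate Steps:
$O - 1220 = -2328 - 1220 = -3548$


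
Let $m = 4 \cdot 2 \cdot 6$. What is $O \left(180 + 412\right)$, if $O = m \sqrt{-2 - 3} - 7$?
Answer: $-4144 + 28416 i \sqrt{5} \approx -4144.0 + 63540.0 i$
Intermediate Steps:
$m = 48$ ($m = 8 \cdot 6 = 48$)
$O = -7 + 48 i \sqrt{5}$ ($O = 48 \sqrt{-2 - 3} - 7 = 48 \sqrt{-5} - 7 = 48 i \sqrt{5} - 7 = -7 + 48 i \sqrt{5} \approx -7.0 + 107.33 i$)
$O \left(180 + 412\right) = \left(-7 + 48 i \sqrt{5}\right) \left(180 + 412\right) = \left(-7 + 48 i \sqrt{5}\right) 592 = -4144 + 28416 i \sqrt{5}$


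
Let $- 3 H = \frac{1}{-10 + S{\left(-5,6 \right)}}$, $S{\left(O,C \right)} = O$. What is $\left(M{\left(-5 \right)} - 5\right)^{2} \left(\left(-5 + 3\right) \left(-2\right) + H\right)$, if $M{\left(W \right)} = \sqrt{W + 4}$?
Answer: $\frac{1448}{15} - \frac{362 i}{9} \approx 96.533 - 40.222 i$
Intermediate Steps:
$M{\left(W \right)} = \sqrt{4 + W}$
$H = \frac{1}{45}$ ($H = - \frac{1}{3 \left(-10 - 5\right)} = - \frac{1}{3 \left(-15\right)} = \left(- \frac{1}{3}\right) \left(- \frac{1}{15}\right) = \frac{1}{45} \approx 0.022222$)
$\left(M{\left(-5 \right)} - 5\right)^{2} \left(\left(-5 + 3\right) \left(-2\right) + H\right) = \left(\sqrt{4 - 5} - 5\right)^{2} \left(\left(-5 + 3\right) \left(-2\right) + \frac{1}{45}\right) = \left(\sqrt{-1} - 5\right)^{2} \left(\left(-2\right) \left(-2\right) + \frac{1}{45}\right) = \left(i - 5\right)^{2} \left(4 + \frac{1}{45}\right) = \left(-5 + i\right)^{2} \cdot \frac{181}{45} = \frac{181 \left(-5 + i\right)^{2}}{45}$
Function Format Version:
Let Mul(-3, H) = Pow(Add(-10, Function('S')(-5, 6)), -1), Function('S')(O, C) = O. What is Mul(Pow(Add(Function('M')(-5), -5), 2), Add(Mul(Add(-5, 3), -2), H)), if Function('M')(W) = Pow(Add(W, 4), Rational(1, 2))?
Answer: Add(Rational(1448, 15), Mul(Rational(-362, 9), I)) ≈ Add(96.533, Mul(-40.222, I))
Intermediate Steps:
Function('M')(W) = Pow(Add(4, W), Rational(1, 2))
H = Rational(1, 45) (H = Mul(Rational(-1, 3), Pow(Add(-10, -5), -1)) = Mul(Rational(-1, 3), Pow(-15, -1)) = Mul(Rational(-1, 3), Rational(-1, 15)) = Rational(1, 45) ≈ 0.022222)
Mul(Pow(Add(Function('M')(-5), -5), 2), Add(Mul(Add(-5, 3), -2), H)) = Mul(Pow(Add(Pow(Add(4, -5), Rational(1, 2)), -5), 2), Add(Mul(Add(-5, 3), -2), Rational(1, 45))) = Mul(Pow(Add(Pow(-1, Rational(1, 2)), -5), 2), Add(Mul(-2, -2), Rational(1, 45))) = Mul(Pow(Add(I, -5), 2), Add(4, Rational(1, 45))) = Mul(Pow(Add(-5, I), 2), Rational(181, 45)) = Mul(Rational(181, 45), Pow(Add(-5, I), 2))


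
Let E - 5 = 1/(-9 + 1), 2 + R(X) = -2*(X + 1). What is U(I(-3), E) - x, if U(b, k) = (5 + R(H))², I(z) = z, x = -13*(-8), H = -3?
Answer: -55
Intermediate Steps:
R(X) = -4 - 2*X (R(X) = -2 - 2*(X + 1) = -2 - 2*(1 + X) = -2 + (-2 - 2*X) = -4 - 2*X)
x = 104
E = 39/8 (E = 5 + 1/(-9 + 1) = 5 + 1/(-8) = 5 - ⅛ = 39/8 ≈ 4.8750)
U(b, k) = 49 (U(b, k) = (5 + (-4 - 2*(-3)))² = (5 + (-4 + 6))² = (5 + 2)² = 7² = 49)
U(I(-3), E) - x = 49 - 1*104 = 49 - 104 = -55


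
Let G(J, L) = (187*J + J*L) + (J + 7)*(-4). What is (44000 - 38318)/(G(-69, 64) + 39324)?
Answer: 5682/22253 ≈ 0.25534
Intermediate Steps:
G(J, L) = -28 + 183*J + J*L (G(J, L) = (187*J + J*L) + (7 + J)*(-4) = (187*J + J*L) + (-28 - 4*J) = -28 + 183*J + J*L)
(44000 - 38318)/(G(-69, 64) + 39324) = (44000 - 38318)/((-28 + 183*(-69) - 69*64) + 39324) = 5682/((-28 - 12627 - 4416) + 39324) = 5682/(-17071 + 39324) = 5682/22253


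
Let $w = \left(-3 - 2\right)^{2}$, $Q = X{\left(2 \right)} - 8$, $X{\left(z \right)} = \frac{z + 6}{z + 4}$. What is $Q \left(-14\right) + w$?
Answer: $\frac{355}{3} \approx 118.33$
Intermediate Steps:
$X{\left(z \right)} = \frac{6 + z}{4 + z}$
$Q = - \frac{20}{3}$ ($Q = \frac{6 + 2}{4 + 2} - 8 = \frac{1}{6} \cdot 8 - 8 = \frac{4}{3} - 8 = - \frac{20}{3} \approx -6.6667$)
$w = 25$ ($w = \left(-5\right)^{2} = 25$)
$Q \left(-14\right) + w = \left(- \frac{20}{3}\right) \left(-14\right) + 25 = \frac{280}{3} + 25 = \frac{355}{3}$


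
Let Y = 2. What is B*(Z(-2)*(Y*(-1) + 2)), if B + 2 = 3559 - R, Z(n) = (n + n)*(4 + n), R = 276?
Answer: 0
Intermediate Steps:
Z(n) = 2*n*(4 + n) (Z(n) = (2*n)*(4 + n) = 2*n*(4 + n))
B = 3281 (B = -2 + (3559 - 1*276) = -2 + (3559 - 276) = -2 + 3283 = 3281)
B*(Z(-2)*(Y*(-1) + 2)) = 3281*((2*(-2)*(4 - 2))*(2*(-1) + 2)) = 3281*((2*(-2)*2)*(-2 + 2)) = 3281*(-8*0) = 3281*0 = 0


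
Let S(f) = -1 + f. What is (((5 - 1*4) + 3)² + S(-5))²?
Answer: 100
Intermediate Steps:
(((5 - 1*4) + 3)² + S(-5))² = (((5 - 1*4) + 3)² + (-1 - 5))² = (((5 - 4) + 3)² - 6)² = ((1 + 3)² - 6)² = (4² - 6)² = (16 - 6)² = 10² = 100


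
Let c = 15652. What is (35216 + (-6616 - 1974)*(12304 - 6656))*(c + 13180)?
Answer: -1397807190528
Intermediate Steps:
(35216 + (-6616 - 1974)*(12304 - 6656))*(c + 13180) = (35216 + (-6616 - 1974)*(12304 - 6656))*(15652 + 13180) = (35216 - 8590*5648)*28832 = (35216 - 48516320)*28832 = -48481104*28832 = -1397807190528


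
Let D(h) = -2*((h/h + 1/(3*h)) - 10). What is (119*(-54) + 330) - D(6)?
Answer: -55025/9 ≈ -6113.9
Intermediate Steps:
D(h) = 18 - 2/(3*h) (D(h) = -2*((1 + 1/(3*h)) - 10) = -2*(-9 + 1/(3*h)) = 18 - 2/(3*h))
(119*(-54) + 330) - D(6) = (119*(-54) + 330) - (18 - ⅔/6) = (-6426 + 330) - (18 - ⅔*⅙) = -6096 - (18 - ⅑) = -6096 - 1*161/9 = -6096 - 161/9 = -55025/9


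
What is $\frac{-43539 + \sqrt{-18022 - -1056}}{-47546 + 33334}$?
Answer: $\frac{43539}{14212} - \frac{i \sqrt{16966}}{14212} \approx 3.0635 - 0.009165 i$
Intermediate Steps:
$\frac{-43539 + \sqrt{-18022 - -1056}}{-47546 + 33334} = \frac{-43539 + \sqrt{-18022 + 1056}}{-14212} = \left(-43539 + \sqrt{-16966}\right) \left(- \frac{1}{14212}\right) = \left(-43539 + i \sqrt{16966}\right) \left(- \frac{1}{14212}\right) = \frac{43539}{14212} - \frac{i \sqrt{16966}}{14212}$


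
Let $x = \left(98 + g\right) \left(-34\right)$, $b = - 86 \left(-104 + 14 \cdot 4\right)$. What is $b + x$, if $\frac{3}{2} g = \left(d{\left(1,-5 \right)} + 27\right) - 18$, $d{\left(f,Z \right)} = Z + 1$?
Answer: $\frac{2048}{3} \approx 682.67$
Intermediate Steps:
$d{\left(f,Z \right)} = 1 + Z$
$g = \frac{10}{3}$ ($g = \frac{2 \left(\left(\left(1 - 5\right) + 27\right) - 18\right)}{3} = \frac{2 \left(\left(-4 + 27\right) - 18\right)}{3} = \frac{2 \left(23 - 18\right)}{3} = \frac{2}{3} \cdot 5 = \frac{10}{3} \approx 3.3333$)
$b = 4128$ ($b = - 86 \left(-104 + 56\right) = \left(-86\right) \left(-48\right) = 4128$)
$x = - \frac{10336}{3}$ ($x = \left(98 + \frac{10}{3}\right) \left(-34\right) = \frac{304}{3} \left(-34\right) = - \frac{10336}{3} \approx -3445.3$)
$b + x = 4128 - \frac{10336}{3} = \frac{2048}{3}$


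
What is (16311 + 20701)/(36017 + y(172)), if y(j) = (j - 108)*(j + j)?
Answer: 37012/58033 ≈ 0.63778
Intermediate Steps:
y(j) = 2*j*(-108 + j) (y(j) = (-108 + j)*(2*j) = 2*j*(-108 + j))
(16311 + 20701)/(36017 + y(172)) = (16311 + 20701)/(36017 + 2*172*(-108 + 172)) = 37012/(36017 + 2*172*64) = 37012/(36017 + 22016) = 37012/58033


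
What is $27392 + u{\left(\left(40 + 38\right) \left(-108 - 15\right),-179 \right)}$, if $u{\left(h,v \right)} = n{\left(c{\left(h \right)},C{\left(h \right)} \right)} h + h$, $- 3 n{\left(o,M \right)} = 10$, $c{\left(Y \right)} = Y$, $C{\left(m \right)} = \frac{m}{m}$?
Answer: $49778$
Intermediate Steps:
$C{\left(m \right)} = 1$
$n{\left(o,M \right)} = - \frac{10}{3}$ ($n{\left(o,M \right)} = \left(- \frac{1}{3}\right) 10 = - \frac{10}{3}$)
$u{\left(h,v \right)} = - \frac{7 h}{3}$ ($u{\left(h,v \right)} = - \frac{10 h}{3} + h = - \frac{7 h}{3}$)
$27392 + u{\left(\left(40 + 38\right) \left(-108 - 15\right),-179 \right)} = 27392 - \frac{7 \left(40 + 38\right) \left(-108 - 15\right)}{3} = 27392 - \frac{7 \cdot 78 \left(-123\right)}{3} = 27392 - -22386 = 27392 + 22386 = 49778$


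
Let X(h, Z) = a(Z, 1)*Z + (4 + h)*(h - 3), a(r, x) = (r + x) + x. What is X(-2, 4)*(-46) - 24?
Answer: -668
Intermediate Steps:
a(r, x) = r + 2*x
X(h, Z) = Z*(2 + Z) + (-3 + h)*(4 + h) (X(h, Z) = (Z + 2*1)*Z + (4 + h)*(h - 3) = (Z + 2)*Z + (4 + h)*(-3 + h) = (2 + Z)*Z + (-3 + h)*(4 + h) = Z*(2 + Z) + (-3 + h)*(4 + h))
X(-2, 4)*(-46) - 24 = (-12 - 2 + (-2)² + 4*(2 + 4))*(-46) - 24 = (-12 - 2 + 4 + 4*6)*(-46) - 24 = (-12 - 2 + 4 + 24)*(-46) - 24 = 14*(-46) - 24 = -644 - 24 = -668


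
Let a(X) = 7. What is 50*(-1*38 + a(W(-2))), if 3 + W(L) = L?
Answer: -1550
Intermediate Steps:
W(L) = -3 + L
50*(-1*38 + a(W(-2))) = 50*(-1*38 + 7) = 50*(-38 + 7) = 50*(-31) = -1550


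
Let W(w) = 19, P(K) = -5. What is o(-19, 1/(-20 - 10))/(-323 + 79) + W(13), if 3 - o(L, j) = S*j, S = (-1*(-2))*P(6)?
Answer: 3475/183 ≈ 18.989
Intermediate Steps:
S = -10 (S = -1*(-2)*(-5) = 2*(-5) = -10)
o(L, j) = 3 + 10*j (o(L, j) = 3 - (-10)*j = 3 + 10*j)
o(-19, 1/(-20 - 10))/(-323 + 79) + W(13) = (3 + 10/(-20 - 10))/(-323 + 79) + 19 = (3 + 10/(-30))/(-244) + 19 = (3 + 10*(-1/30))*(-1/244) + 19 = (3 - ⅓)*(-1/244) + 19 = (8/3)*(-1/244) + 19 = -2/183 + 19 = 3475/183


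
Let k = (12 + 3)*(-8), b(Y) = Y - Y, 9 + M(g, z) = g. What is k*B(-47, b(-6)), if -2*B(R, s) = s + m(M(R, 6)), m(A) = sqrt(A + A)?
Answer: 240*I*sqrt(7) ≈ 634.98*I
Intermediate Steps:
M(g, z) = -9 + g
b(Y) = 0
k = -120 (k = 15*(-8) = -120)
m(A) = sqrt(2)*sqrt(A) (m(A) = sqrt(2*A) = sqrt(2)*sqrt(A))
B(R, s) = -s/2 - sqrt(2)*sqrt(-9 + R)/2 (B(R, s) = -(s + sqrt(2)*sqrt(-9 + R))/2 = -s/2 - sqrt(2)*sqrt(-9 + R)/2)
k*B(-47, b(-6)) = -120*(-1/2*0 - sqrt(-18 + 2*(-47))/2) = -120*(0 - sqrt(-18 - 94)/2) = -120*(0 - 2*I*sqrt(7)) = -(-240)*I*sqrt(7) = 240*I*sqrt(7)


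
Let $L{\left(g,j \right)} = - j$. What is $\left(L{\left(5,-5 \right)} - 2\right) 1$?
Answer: $3$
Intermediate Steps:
$\left(L{\left(5,-5 \right)} - 2\right) 1 = \left(\left(-1\right) \left(-5\right) - 2\right) 1 = \left(5 - 2\right) 1 = 3 \cdot 1 = 3$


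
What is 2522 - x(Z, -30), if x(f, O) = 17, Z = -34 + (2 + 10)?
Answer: 2505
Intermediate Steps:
Z = -22 (Z = -34 + 12 = -22)
2522 - x(Z, -30) = 2522 - 1*17 = 2522 - 17 = 2505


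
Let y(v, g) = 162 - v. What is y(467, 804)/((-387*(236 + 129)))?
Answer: 61/28251 ≈ 0.0021592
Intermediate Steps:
y(467, 804)/((-387*(236 + 129))) = (162 - 1*467)/((-387*(236 + 129))) = (162 - 467)/((-387*365)) = -305/(-141255) = -305*(-1/141255) = 61/28251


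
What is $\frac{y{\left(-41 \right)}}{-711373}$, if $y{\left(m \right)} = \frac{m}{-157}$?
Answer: $- \frac{41}{111685561} \approx -3.671 \cdot 10^{-7}$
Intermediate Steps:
$y{\left(m \right)} = - \frac{m}{157}$ ($y{\left(m \right)} = m \left(- \frac{1}{157}\right) = - \frac{m}{157}$)
$\frac{y{\left(-41 \right)}}{-711373} = \frac{\left(- \frac{1}{157}\right) \left(-41\right)}{-711373} = \frac{41}{157} \left(- \frac{1}{711373}\right) = - \frac{41}{111685561}$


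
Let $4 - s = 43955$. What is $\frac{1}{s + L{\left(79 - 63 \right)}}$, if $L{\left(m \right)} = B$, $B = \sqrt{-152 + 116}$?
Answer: $- \frac{43951}{1931690437} - \frac{6 i}{1931690437} \approx -2.2753 \cdot 10^{-5} - 3.1061 \cdot 10^{-9} i$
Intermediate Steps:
$s = -43951$ ($s = 4 - 43955 = -43951$)
$B = 6 i$ ($B = \sqrt{-36} = 6 i \approx 6.0 i$)
$L{\left(m \right)} = 6 i$
$\frac{1}{s + L{\left(79 - 63 \right)}} = \frac{1}{-43951 + 6 i} = \frac{-43951 - 6 i}{1931690437}$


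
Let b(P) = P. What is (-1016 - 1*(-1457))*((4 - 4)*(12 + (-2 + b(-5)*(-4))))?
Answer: 0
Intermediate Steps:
(-1016 - 1*(-1457))*((4 - 4)*(12 + (-2 + b(-5)*(-4)))) = (-1016 - 1*(-1457))*((4 - 4)*(12 + (-2 - 5*(-4)))) = (-1016 + 1457)*(0*(12 + (-2 + 20))) = 441*(0*(12 + 18)) = 441*(0*30) = 441*0 = 0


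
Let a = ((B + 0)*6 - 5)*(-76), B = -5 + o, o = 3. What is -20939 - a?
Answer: -22231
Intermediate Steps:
B = -2 (B = -5 + 3 = -2)
a = 1292 (a = ((-2 + 0)*6 - 5)*(-76) = (-2*6 - 5)*(-76) = (-12 - 5)*(-76) = -17*(-76) = 1292)
-20939 - a = -20939 - 1*1292 = -20939 - 1292 = -22231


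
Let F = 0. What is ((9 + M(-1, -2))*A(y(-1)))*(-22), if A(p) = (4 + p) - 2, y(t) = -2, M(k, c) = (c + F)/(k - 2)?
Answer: 0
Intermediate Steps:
M(k, c) = c/(-2 + k) (M(k, c) = (c + 0)/(k - 2) = c/(-2 + k))
A(p) = 2 + p
((9 + M(-1, -2))*A(y(-1)))*(-22) = ((9 - 2/(-2 - 1))*(2 - 2))*(-22) = ((9 - 2/(-3))*0)*(-22) = ((9 - 2*(-1/3))*0)*(-22) = ((9 + 2/3)*0)*(-22) = ((29/3)*0)*(-22) = 0*(-22) = 0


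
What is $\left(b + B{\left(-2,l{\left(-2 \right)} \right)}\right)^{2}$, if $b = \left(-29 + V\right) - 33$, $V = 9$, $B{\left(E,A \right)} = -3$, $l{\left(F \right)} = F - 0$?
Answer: $3136$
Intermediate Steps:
$l{\left(F \right)} = F$ ($l{\left(F \right)} = F + 0 = F$)
$b = -53$ ($b = \left(-29 + 9\right) - 33 = -20 - 33 = -53$)
$\left(b + B{\left(-2,l{\left(-2 \right)} \right)}\right)^{2} = \left(-53 - 3\right)^{2} = \left(-56\right)^{2} = 3136$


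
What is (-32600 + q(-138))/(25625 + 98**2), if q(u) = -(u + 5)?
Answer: -32467/35229 ≈ -0.92160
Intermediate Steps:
q(u) = -5 - u (q(u) = -(5 + u) = -5 - u)
(-32600 + q(-138))/(25625 + 98**2) = (-32600 + (-5 - 1*(-138)))/(25625 + 98**2) = (-32600 + (-5 + 138))/(25625 + 9604) = (-32600 + 133)/35229 = -32467*1/35229 = -32467/35229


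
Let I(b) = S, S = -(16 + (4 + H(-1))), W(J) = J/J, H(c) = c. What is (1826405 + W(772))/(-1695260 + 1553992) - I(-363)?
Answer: 428843/70634 ≈ 6.0713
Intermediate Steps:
W(J) = 1
S = -19 (S = -(16 + (4 - 1)) = -(16 + 3) = -1*19 = -19)
I(b) = -19
(1826405 + W(772))/(-1695260 + 1553992) - I(-363) = (1826405 + 1)/(-1695260 + 1553992) - 1*(-19) = 1826406/(-141268) + 19 = 1826406*(-1/141268) + 19 = -913203/70634 + 19 = 428843/70634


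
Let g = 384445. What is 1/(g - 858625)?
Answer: -1/474180 ≈ -2.1089e-6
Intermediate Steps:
1/(g - 858625) = 1/(384445 - 858625) = 1/(-474180) = -1/474180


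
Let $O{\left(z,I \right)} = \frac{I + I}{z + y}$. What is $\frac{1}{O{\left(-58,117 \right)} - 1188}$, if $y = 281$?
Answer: $- \frac{223}{264690} \approx -0.00084249$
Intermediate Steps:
$O{\left(z,I \right)} = \frac{2 I}{281 + z}$ ($O{\left(z,I \right)} = \frac{I + I}{z + 281} = \frac{2 I}{281 + z}$)
$\frac{1}{O{\left(-58,117 \right)} - 1188} = \frac{1}{2 \cdot 117 \frac{1}{281 - 58} - 1188} = \frac{1}{2 \cdot 117 \cdot \frac{1}{223} - 1188} = \frac{1}{\frac{234}{223} - 1188} = \frac{1}{- \frac{264690}{223}} = - \frac{223}{264690}$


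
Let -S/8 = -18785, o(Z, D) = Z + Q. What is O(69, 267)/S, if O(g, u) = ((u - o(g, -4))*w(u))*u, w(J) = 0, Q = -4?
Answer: 0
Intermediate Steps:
o(Z, D) = -4 + Z (o(Z, D) = Z - 4 = -4 + Z)
S = 150280 (S = -8*(-18785) = 150280)
O(g, u) = 0 (O(g, u) = ((u - (-4 + g))*0)*u = ((u + (4 - g))*0)*u = ((4 + u - g)*0)*u = 0*u = 0)
O(69, 267)/S = 0/150280 = 0*(1/150280) = 0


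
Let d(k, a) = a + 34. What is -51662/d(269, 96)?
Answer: -1987/5 ≈ -397.40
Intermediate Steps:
d(k, a) = 34 + a
-51662/d(269, 96) = -51662/(34 + 96) = -51662/130 = -51662*1/130 = -1987/5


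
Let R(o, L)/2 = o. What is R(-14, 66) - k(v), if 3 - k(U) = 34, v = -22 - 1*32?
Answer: 3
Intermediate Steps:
v = -54 (v = -22 - 32 = -54)
R(o, L) = 2*o
k(U) = -31 (k(U) = 3 - 1*34 = 3 - 34 = -31)
R(-14, 66) - k(v) = 2*(-14) - 1*(-31) = -28 + 31 = 3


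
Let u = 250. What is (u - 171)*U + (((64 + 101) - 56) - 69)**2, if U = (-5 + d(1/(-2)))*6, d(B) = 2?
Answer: 178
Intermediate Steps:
U = -18 (U = (-5 + 2)*6 = -3*6 = -18)
(u - 171)*U + (((64 + 101) - 56) - 69)**2 = (250 - 171)*(-18) + (((64 + 101) - 56) - 69)**2 = 79*(-18) + ((165 - 56) - 69)**2 = -1422 + (109 - 69)**2 = -1422 + 40**2 = -1422 + 1600 = 178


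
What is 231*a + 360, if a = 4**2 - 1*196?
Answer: -41220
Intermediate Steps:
a = -180 (a = 16 - 196 = -180)
231*a + 360 = 231*(-180) + 360 = -41580 + 360 = -41220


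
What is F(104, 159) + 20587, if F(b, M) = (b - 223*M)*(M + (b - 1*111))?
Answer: -5353069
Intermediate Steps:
F(b, M) = (b - 223*M)*(-111 + M + b) (F(b, M) = (b - 223*M)*(M + (b - 111)) = (b - 223*M)*(M + (-111 + b)) = (b - 223*M)*(-111 + M + b))
F(104, 159) + 20587 = (104**2 - 223*159**2 - 111*104 + 24753*159 - 222*159*104) + 20587 = (10816 - 223*25281 - 11544 + 3935727 - 3670992) + 20587 = (10816 - 5637663 - 11544 + 3935727 - 3670992) + 20587 = -5373656 + 20587 = -5353069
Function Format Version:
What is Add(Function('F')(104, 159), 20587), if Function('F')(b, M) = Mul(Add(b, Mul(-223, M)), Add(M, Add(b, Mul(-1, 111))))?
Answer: -5353069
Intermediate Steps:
Function('F')(b, M) = Mul(Add(b, Mul(-223, M)), Add(-111, M, b)) (Function('F')(b, M) = Mul(Add(b, Mul(-223, M)), Add(M, Add(b, -111))) = Mul(Add(b, Mul(-223, M)), Add(M, Add(-111, b))) = Mul(Add(b, Mul(-223, M)), Add(-111, M, b)))
Add(Function('F')(104, 159), 20587) = Add(Add(Pow(104, 2), Mul(-223, Pow(159, 2)), Mul(-111, 104), Mul(24753, 159), Mul(-222, 159, 104)), 20587) = Add(Add(10816, Mul(-223, 25281), -11544, 3935727, -3670992), 20587) = Add(Add(10816, -5637663, -11544, 3935727, -3670992), 20587) = Add(-5373656, 20587) = -5353069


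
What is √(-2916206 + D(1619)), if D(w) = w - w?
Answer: I*√2916206 ≈ 1707.7*I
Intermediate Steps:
D(w) = 0
√(-2916206 + D(1619)) = √(-2916206 + 0) = √(-2916206) = I*√2916206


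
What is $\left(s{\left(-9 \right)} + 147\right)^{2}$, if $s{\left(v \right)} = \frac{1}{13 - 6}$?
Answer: $\frac{1060900}{49} \approx 21651.0$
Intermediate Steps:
$s{\left(v \right)} = \frac{1}{7}$
$\left(s{\left(-9 \right)} + 147\right)^{2} = \left(\frac{1}{7} + 147\right)^{2} = \left(\frac{1030}{7}\right)^{2} = \frac{1060900}{49}$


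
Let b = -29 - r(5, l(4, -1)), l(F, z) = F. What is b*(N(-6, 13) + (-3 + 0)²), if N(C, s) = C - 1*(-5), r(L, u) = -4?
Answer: -200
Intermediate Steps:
N(C, s) = 5 + C (N(C, s) = C + 5 = 5 + C)
b = -25 (b = -29 - 1*(-4) = -29 + 4 = -25)
b*(N(-6, 13) + (-3 + 0)²) = -25*((5 - 6) + (-3 + 0)²) = -25*(-1 + (-3)²) = -25*(-1 + 9) = -25*8 = -200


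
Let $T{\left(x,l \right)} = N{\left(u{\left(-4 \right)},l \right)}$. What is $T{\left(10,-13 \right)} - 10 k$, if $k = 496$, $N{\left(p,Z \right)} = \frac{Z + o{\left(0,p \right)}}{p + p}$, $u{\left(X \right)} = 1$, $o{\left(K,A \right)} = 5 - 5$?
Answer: $- \frac{9933}{2} \approx -4966.5$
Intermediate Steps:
$o{\left(K,A \right)} = 0$
$N{\left(p,Z \right)} = \frac{Z}{2 p}$ ($N{\left(p,Z \right)} = \frac{Z + 0}{p + p} = \frac{Z}{2 p}$)
$T{\left(x,l \right)} = \frac{l}{2}$ ($T{\left(x,l \right)} = \frac{l}{2 \cdot 1} = \frac{1}{2} l 1 = \frac{l}{2}$)
$T{\left(10,-13 \right)} - 10 k = \frac{1}{2} \left(-13\right) - 4960 = - \frac{13}{2} - 4960 = - \frac{9933}{2}$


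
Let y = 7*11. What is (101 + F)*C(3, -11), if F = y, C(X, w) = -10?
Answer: -1780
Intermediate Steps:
y = 77
F = 77
(101 + F)*C(3, -11) = (101 + 77)*(-10) = 178*(-10) = -1780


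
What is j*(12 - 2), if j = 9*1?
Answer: 90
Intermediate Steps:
j = 9
j*(12 - 2) = 9*(12 - 2) = 9*10 = 90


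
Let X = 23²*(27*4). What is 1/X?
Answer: 1/57132 ≈ 1.7503e-5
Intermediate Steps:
X = 57132 (X = 529*108 = 57132)
1/X = 1/57132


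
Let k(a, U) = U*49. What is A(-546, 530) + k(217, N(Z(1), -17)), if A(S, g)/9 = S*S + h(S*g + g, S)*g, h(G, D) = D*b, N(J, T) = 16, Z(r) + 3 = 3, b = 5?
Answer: -10338272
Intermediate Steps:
Z(r) = 0 (Z(r) = -3 + 3 = 0)
h(G, D) = 5*D (h(G, D) = D*5 = 5*D)
k(a, U) = 49*U
A(S, g) = 9*S**2 + 45*S*g (A(S, g) = 9*(S*S + (5*S)*g) = 9*(S**2 + 5*S*g) = 9*S**2 + 45*S*g)
A(-546, 530) + k(217, N(Z(1), -17)) = 9*(-546)*(-546 + 5*530) + 49*16 = 9*(-546)*(-546 + 2650) + 784 = 9*(-546)*2104 + 784 = -10339056 + 784 = -10338272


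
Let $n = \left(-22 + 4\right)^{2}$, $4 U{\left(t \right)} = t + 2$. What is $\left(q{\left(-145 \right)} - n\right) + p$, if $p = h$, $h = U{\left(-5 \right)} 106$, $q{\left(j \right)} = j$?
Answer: $- \frac{1097}{2} \approx -548.5$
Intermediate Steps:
$U{\left(t \right)} = \frac{1}{2} + \frac{t}{4}$ ($U{\left(t \right)} = \frac{t + 2}{4} = \frac{2 + t}{4} = \frac{1}{2} + \frac{t}{4}$)
$n = 324$ ($n = \left(-18\right)^{2} = 324$)
$h = - \frac{159}{2}$ ($h = \left(\frac{1}{2} + \frac{1}{4} \left(-5\right)\right) 106 = \left(\frac{1}{2} - \frac{5}{4}\right) 106 = \left(- \frac{3}{4}\right) 106 = - \frac{159}{2} \approx -79.5$)
$p = - \frac{159}{2} \approx -79.5$
$\left(q{\left(-145 \right)} - n\right) + p = \left(-145 - 324\right) - \frac{159}{2} = -469 - \frac{159}{2} = - \frac{1097}{2}$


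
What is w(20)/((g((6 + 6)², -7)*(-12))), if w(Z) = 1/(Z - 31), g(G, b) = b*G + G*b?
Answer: -1/266112 ≈ -3.7578e-6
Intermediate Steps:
g(G, b) = 2*G*b (g(G, b) = G*b + G*b = 2*G*b)
w(Z) = 1/(-31 + Z)
w(20)/((g((6 + 6)², -7)*(-12))) = 1/((-31 + 20)*(((2*(6 + 6)²*(-7))*(-12)))) = 1/((-11)*(((2*12²*(-7))*(-12)))) = -1/(11*((2*144*(-7))*(-12))) = -1/(11*((-2016*(-12)))) = -1/11/24192 = -1/11*1/24192 = -1/266112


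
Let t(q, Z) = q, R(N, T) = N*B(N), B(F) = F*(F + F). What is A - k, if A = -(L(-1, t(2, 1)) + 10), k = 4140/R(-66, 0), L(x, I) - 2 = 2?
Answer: -223493/15972 ≈ -13.993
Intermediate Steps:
B(F) = 2*F**2 (B(F) = F*(2*F) = 2*F**2)
R(N, T) = 2*N**3 (R(N, T) = N*(2*N**2) = 2*N**3)
L(x, I) = 4 (L(x, I) = 2 + 2 = 4)
k = -115/15972 (k = 4140/((2*(-66)**3)) = 4140/((2*(-287496))) = 4140/(-574992) = 4140*(-1/574992) = -115/15972 ≈ -0.0072001)
A = -14 (A = -(4 + 10) = -1*14 = -14)
A - k = -14 - 1*(-115/15972) = -14 + 115/15972 = -223493/15972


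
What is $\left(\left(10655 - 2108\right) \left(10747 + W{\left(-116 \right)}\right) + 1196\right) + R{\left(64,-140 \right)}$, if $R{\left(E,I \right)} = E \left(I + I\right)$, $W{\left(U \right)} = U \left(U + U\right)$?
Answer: $321854749$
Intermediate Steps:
$W{\left(U \right)} = 2 U^{2}$ ($W{\left(U \right)} = U 2 U = 2 U^{2}$)
$R{\left(E,I \right)} = 2 E I$ ($R{\left(E,I \right)} = E 2 I = 2 E I$)
$\left(\left(10655 - 2108\right) \left(10747 + W{\left(-116 \right)}\right) + 1196\right) + R{\left(64,-140 \right)} = \left(\left(10655 - 2108\right) \left(10747 + 2 \left(-116\right)^{2}\right) + 1196\right) + 2 \cdot 64 \left(-140\right) = \left(8547 \left(10747 + 2 \cdot 13456\right) + 1196\right) - 17920 = \left(8547 \left(10747 + 26912\right) + 1196\right) - 17920 = \left(8547 \cdot 37659 + 1196\right) - 17920 = \left(321871473 + 1196\right) - 17920 = 321872669 - 17920 = 321854749$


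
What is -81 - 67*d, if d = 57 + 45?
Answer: -6915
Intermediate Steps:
d = 102
-81 - 67*d = -81 - 67*102 = -81 - 6834 = -6915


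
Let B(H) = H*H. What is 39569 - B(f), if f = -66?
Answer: 35213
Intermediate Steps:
B(H) = H**2
39569 - B(f) = 39569 - 1*(-66)**2 = 39569 - 1*4356 = 39569 - 4356 = 35213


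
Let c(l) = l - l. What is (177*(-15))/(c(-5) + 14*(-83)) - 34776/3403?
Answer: -378009/47642 ≈ -7.9344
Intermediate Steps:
c(l) = 0
(177*(-15))/(c(-5) + 14*(-83)) - 34776/3403 = (177*(-15))/(0 + 14*(-83)) - 34776/3403 = -2655/(0 - 1162) - 34776*1/3403 = -2655/(-1162) - 34776/3403 = -2655*(-1/1162) - 34776/3403 = 2655/1162 - 34776/3403 = -378009/47642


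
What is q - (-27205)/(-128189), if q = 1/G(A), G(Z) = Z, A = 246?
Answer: -6564241/31534494 ≈ -0.20816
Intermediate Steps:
q = 1/246 ≈ 0.0040650
q - (-27205)/(-128189) = 1/246 - (-27205)/(-128189) = 1/246 - (-27205)*(-1)/128189 = 1/246 - 1*27205/128189 = 1/246 - 27205/128189 = -6564241/31534494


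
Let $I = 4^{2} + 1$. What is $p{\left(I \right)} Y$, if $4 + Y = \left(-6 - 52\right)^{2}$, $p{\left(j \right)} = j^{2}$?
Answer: $971040$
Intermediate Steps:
$I = 17$ ($I = 16 + 1 = 17$)
$Y = 3360$ ($Y = -4 + \left(-6 - 52\right)^{2} = -4 + \left(-58\right)^{2} = -4 + 3364 = 3360$)
$p{\left(I \right)} Y = 17^{2} \cdot 3360 = 289 \cdot 3360 = 971040$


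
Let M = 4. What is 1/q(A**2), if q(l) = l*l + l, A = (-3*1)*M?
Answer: 1/20880 ≈ 4.7893e-5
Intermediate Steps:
A = -12 (A = -3*1*4 = -3*4 = -12)
q(l) = l + l**2 (q(l) = l**2 + l = l + l**2)
1/q(A**2) = 1/((-12)**2*(1 + (-12)**2)) = 1/(144*(1 + 144)) = 1/(144*145) = 1/20880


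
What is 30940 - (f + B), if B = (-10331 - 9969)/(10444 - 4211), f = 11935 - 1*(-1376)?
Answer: 109901857/6233 ≈ 17632.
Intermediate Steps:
f = 13311 (f = 11935 + 1376 = 13311)
B = -20300/6233 ≈ -3.2569
30940 - (f + B) = 30940 - (13311 - 20300/6233) = 30940 - 1*82947163/6233 = 30940 - 82947163/6233 = 109901857/6233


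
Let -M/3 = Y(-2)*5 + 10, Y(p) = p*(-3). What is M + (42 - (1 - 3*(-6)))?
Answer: -97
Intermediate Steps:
Y(p) = -3*p
M = -120 (M = -3*(-3*(-2)*5 + 10) = -3*(6*5 + 10) = -3*(30 + 10) = -3*40 = -120)
M + (42 - (1 - 3*(-6))) = -120 + (42 - (1 - 3*(-6))) = -120 + (42 - (1 + 18)) = -120 + (42 - 1*19) = -120 + (42 - 19) = -120 + 23 = -97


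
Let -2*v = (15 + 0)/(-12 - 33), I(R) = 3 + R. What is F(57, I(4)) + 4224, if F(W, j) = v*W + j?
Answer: 8481/2 ≈ 4240.5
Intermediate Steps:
v = 1/6 (v = -(15 + 0)/(2*(-12 - 33)) = -15/(2*(-45)) = -15*(-1)/(2*45) = -1/2*(-1/3) = 1/6 ≈ 0.16667)
F(W, j) = j + W/6 (F(W, j) = W/6 + j = j + W/6)
F(57, I(4)) + 4224 = ((3 + 4) + (1/6)*57) + 4224 = (7 + 19/2) + 4224 = 33/2 + 4224 = 8481/2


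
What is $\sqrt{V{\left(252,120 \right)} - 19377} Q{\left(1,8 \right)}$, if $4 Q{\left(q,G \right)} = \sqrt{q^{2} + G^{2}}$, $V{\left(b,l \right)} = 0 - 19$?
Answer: $\frac{13 i \sqrt{1865}}{2} \approx 280.71 i$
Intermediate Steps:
$V{\left(b,l \right)} = -19$
$Q{\left(q,G \right)} = \frac{\sqrt{G^{2} + q^{2}}}{4}$ ($Q{\left(q,G \right)} = \frac{\sqrt{q^{2} + G^{2}}}{4} = \frac{\sqrt{G^{2} + q^{2}}}{4}$)
$\sqrt{V{\left(252,120 \right)} - 19377} Q{\left(1,8 \right)} = \sqrt{-19 - 19377} \frac{\sqrt{8^{2} + 1^{2}}}{4} = \sqrt{-19396} \frac{\sqrt{64 + 1}}{4} = 2 i \sqrt{4849} \frac{\sqrt{65}}{4} = \frac{13 i \sqrt{1865}}{2}$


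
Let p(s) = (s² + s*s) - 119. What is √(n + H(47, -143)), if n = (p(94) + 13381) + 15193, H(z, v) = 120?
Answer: √46247 ≈ 215.05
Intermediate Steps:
p(s) = -119 + 2*s² (p(s) = (s² + s²) - 119 = 2*s² - 119 = -119 + 2*s²)
n = 46127 (n = ((-119 + 2*94²) + 13381) + 15193 = ((-119 + 2*8836) + 13381) + 15193 = ((-119 + 17672) + 13381) + 15193 = (17553 + 13381) + 15193 = 30934 + 15193 = 46127)
√(n + H(47, -143)) = √(46127 + 120) = √46247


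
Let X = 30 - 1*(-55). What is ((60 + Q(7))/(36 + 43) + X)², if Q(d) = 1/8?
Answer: 2937748401/399424 ≈ 7355.0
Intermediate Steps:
Q(d) = ⅛
X = 85 (X = 30 + 55 = 85)
((60 + Q(7))/(36 + 43) + X)² = ((60 + ⅛)/(36 + 43) + 85)² = ((481/8)/79 + 85)² = ((481/8)*(1/79) + 85)² = (481/632 + 85)² = (54201/632)² = 2937748401/399424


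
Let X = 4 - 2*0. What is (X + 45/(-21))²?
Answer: 169/49 ≈ 3.4490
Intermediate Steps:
X = 4 (X = 4 + 0 = 4)
(X + 45/(-21))² = (4 + 45/(-21))² = (4 + 45*(-1/21))² = (4 - 15/7)² = (13/7)² = 169/49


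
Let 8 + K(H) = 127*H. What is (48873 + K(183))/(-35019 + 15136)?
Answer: -72106/19883 ≈ -3.6265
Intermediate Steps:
K(H) = -8 + 127*H
(48873 + K(183))/(-35019 + 15136) = (48873 + (-8 + 127*183))/(-35019 + 15136) = (48873 + (-8 + 23241))/(-19883) = (48873 + 23233)*(-1/19883) = 72106*(-1/19883) = -72106/19883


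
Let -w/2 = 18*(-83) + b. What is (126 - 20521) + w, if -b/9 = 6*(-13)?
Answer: -18811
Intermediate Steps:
b = 702 (b = -54*(-13) = -9*(-78) = 702)
w = 1584 (w = -2*(18*(-83) + 702) = -2*(-1494 + 702) = -2*(-792) = 1584)
(126 - 20521) + w = (126 - 20521) + 1584 = -20395 + 1584 = -18811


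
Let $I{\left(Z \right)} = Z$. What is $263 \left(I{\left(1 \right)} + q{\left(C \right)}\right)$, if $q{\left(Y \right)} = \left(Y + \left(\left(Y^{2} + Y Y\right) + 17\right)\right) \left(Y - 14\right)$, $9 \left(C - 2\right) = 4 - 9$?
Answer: $- \frac{54253481}{729} \approx -74422.0$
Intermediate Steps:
$C = \frac{13}{9}$ ($C = 2 + \frac{4 - 9}{9} = 2 + \frac{1}{9} \left(-5\right) = 2 - \frac{5}{9} = \frac{13}{9} \approx 1.4444$)
$q{\left(Y \right)} = \left(-14 + Y\right) \left(17 + Y + 2 Y^{2}\right)$ ($q{\left(Y \right)} = \left(Y + \left(\left(Y^{2} + Y^{2}\right) + 17\right)\right) \left(-14 + Y\right) = \left(Y + \left(2 Y^{2} + 17\right)\right) \left(-14 + Y\right) = \left(Y + \left(17 + 2 Y^{2}\right)\right) \left(-14 + Y\right) = \left(17 + Y + 2 Y^{2}\right) \left(-14 + Y\right) = \left(-14 + Y\right) \left(17 + Y + 2 Y^{2}\right)$)
$263 \left(I{\left(1 \right)} + q{\left(C \right)}\right) = 263 \left(1 + \left(-238 - 27 \left(\frac{13}{9}\right)^{2} + 2 \left(\frac{13}{9}\right)^{3} + 3 \cdot \frac{13}{9}\right)\right) = 263 \left(1 + \left(-238 - \frac{169}{3} + 2 \cdot \frac{2197}{729} + \frac{13}{3}\right)\right) = 263 \left(1 + \left(-238 - \frac{169}{3} + \frac{4394}{729} + \frac{13}{3}\right)\right) = 263 \left(1 - \frac{207016}{729}\right) = 263 \left(- \frac{206287}{729}\right) = - \frac{54253481}{729}$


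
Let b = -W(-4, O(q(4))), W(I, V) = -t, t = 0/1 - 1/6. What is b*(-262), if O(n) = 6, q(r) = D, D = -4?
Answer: 131/3 ≈ 43.667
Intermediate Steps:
q(r) = -4
t = -⅙ (t = 0*1 - 1*⅙ = 0 - ⅙ = -⅙ ≈ -0.16667)
W(I, V) = ⅙ (W(I, V) = -1*(-⅙) = ⅙)
b = -⅙ (b = -1*⅙ = -⅙ ≈ -0.16667)
b*(-262) = -⅙*(-262) = 131/3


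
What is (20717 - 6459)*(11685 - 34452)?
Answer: -324611886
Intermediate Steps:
(20717 - 6459)*(11685 - 34452) = 14258*(-22767) = -324611886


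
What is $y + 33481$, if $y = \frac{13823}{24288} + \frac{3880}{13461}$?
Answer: $\frac{52882049093}{1579424} \approx 33482.0$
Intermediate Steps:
$y = \frac{1354149}{1579424}$ ($y = 13823 \cdot \frac{1}{24288} + 3880 \cdot \frac{1}{13461} = \frac{601}{1056} + \frac{3880}{13461} = \frac{1354149}{1579424} \approx 0.85737$)
$y + 33481 = \frac{1354149}{1579424} + 33481 = \frac{52882049093}{1579424}$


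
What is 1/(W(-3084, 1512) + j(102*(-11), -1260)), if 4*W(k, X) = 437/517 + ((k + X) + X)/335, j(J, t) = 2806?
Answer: 138556/388811211 ≈ 0.00035636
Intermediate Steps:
W(k, X) = 437/2068 + X/670 + k/1340 (W(k, X) = (437/517 + ((k + X) + X)/335)/4 = (437*(1/517) + ((X + k) + X)*(1/335))/4 = (437/517 + (k + 2*X)*(1/335))/4 = (437/517 + (k/335 + 2*X/335))/4 = (437/517 + k/335 + 2*X/335)/4 = 437/2068 + X/670 + k/1340)
1/(W(-3084, 1512) + j(102*(-11), -1260)) = 1/((437/2068 + (1/670)*1512 + (1/1340)*(-3084)) + 2806) = 1/((437/2068 + 756/335 - 771/335) + 2806) = 1/(23075/138556 + 2806) = 1/(388811211/138556) = 138556/388811211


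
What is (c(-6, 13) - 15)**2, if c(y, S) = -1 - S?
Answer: 841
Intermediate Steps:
(c(-6, 13) - 15)**2 = ((-1 - 1*13) - 15)**2 = ((-1 - 13) - 15)**2 = (-14 - 15)**2 = (-29)**2 = 841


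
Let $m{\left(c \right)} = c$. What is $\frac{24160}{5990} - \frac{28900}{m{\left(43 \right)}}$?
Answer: $- \frac{17207212}{25757} \approx -668.06$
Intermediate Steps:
$\frac{24160}{5990} - \frac{28900}{m{\left(43 \right)}} = \frac{24160}{5990} - \frac{28900}{43} = 24160 \cdot \frac{1}{5990} - \frac{28900}{43} = \frac{2416}{599} - \frac{28900}{43} = - \frac{17207212}{25757}$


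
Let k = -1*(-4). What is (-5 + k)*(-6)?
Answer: 6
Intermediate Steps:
k = 4
(-5 + k)*(-6) = (-5 + 4)*(-6) = -1*(-6) = 6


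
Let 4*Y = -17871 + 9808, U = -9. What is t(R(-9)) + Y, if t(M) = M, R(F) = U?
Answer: -8099/4 ≈ -2024.8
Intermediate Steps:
R(F) = -9
Y = -8063/4 (Y = (-17871 + 9808)/4 = (1/4)*(-8063) = -8063/4 ≈ -2015.8)
t(R(-9)) + Y = -9 - 8063/4 = -8099/4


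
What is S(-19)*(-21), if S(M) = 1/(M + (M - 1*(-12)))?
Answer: 21/26 ≈ 0.80769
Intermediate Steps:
S(M) = 1/(12 + 2*M) (S(M) = 1/(M + (M + 12)) = 1/(M + (12 + M)) = 1/(12 + 2*M))
S(-19)*(-21) = (1/(2*(6 - 19)))*(-21) = ((½)/(-13))*(-21) = ((½)*(-1/13))*(-21) = -1/26*(-21) = 21/26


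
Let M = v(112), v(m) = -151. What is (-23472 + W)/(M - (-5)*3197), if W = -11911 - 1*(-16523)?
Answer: -9430/7917 ≈ -1.1911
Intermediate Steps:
M = -151
W = 4612 (W = -11911 + 16523 = 4612)
(-23472 + W)/(M - (-5)*3197) = (-23472 + 4612)/(-151 - (-5)*3197) = -18860/(-151 - 1*(-15985)) = -18860/(-151 + 15985) = -18860/15834 = -18860*1/15834 = -9430/7917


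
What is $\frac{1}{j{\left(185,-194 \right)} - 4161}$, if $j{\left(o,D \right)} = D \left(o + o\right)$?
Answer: $- \frac{1}{75941} \approx -1.3168 \cdot 10^{-5}$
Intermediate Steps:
$j{\left(o,D \right)} = 2 D o$ ($j{\left(o,D \right)} = D 2 o = 2 D o$)
$\frac{1}{j{\left(185,-194 \right)} - 4161} = \frac{1}{2 \left(-194\right) 185 - 4161} = \frac{1}{-71780 - 4161} = \frac{1}{-75941} = - \frac{1}{75941}$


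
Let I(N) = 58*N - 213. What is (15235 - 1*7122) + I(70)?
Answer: 11960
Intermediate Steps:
I(N) = -213 + 58*N
(15235 - 1*7122) + I(70) = (15235 - 1*7122) + (-213 + 58*70) = (15235 - 7122) + (-213 + 4060) = 8113 + 3847 = 11960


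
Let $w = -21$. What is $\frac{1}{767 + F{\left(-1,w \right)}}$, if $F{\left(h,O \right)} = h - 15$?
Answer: $\frac{1}{751} \approx 0.0013316$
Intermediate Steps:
$F{\left(h,O \right)} = -15 + h$
$\frac{1}{767 + F{\left(-1,w \right)}} = \frac{1}{767 - 16} = \frac{1}{751}$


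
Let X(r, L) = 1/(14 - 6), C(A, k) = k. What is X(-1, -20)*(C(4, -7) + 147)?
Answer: 35/2 ≈ 17.500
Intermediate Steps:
X(r, L) = ⅛ (X(r, L) = 1/8 = ⅛)
X(-1, -20)*(C(4, -7) + 147) = (-7 + 147)/8 = (⅛)*140 = 35/2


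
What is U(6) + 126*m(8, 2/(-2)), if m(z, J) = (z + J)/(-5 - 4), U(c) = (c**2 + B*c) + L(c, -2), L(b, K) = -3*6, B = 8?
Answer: -32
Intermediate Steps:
L(b, K) = -18
U(c) = -18 + c**2 + 8*c (U(c) = (c**2 + 8*c) - 18 = -18 + c**2 + 8*c)
m(z, J) = -J/9 - z/9 (m(z, J) = (J + z)/(-9) = (J + z)*(-1/9) = -J/9 - z/9)
U(6) + 126*m(8, 2/(-2)) = (-18 + 6**2 + 8*6) + 126*(-2/(9*(-2)) - 1/9*8) = (-18 + 36 + 48) + 126*(-2*(-1)/(9*2) - 8/9) = 66 + 126*(-1/9*(-1) - 8/9) = 66 + 126*(1/9 - 8/9) = 66 + 126*(-7/9) = 66 - 98 = -32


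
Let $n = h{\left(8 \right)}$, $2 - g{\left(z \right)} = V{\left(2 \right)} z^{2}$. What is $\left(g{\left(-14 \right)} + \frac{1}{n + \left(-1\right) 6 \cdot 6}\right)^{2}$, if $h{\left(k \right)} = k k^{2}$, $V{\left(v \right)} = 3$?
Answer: $\frac{77804734225}{226576} \approx 3.4339 \cdot 10^{5}$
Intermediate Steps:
$g{\left(z \right)} = 2 - 3 z^{2}$
$h{\left(k \right)} = k^{3}$
$n = 512$ ($n = 8^{3} = 512$)
$\left(g{\left(-14 \right)} + \frac{1}{n + \left(-1\right) 6 \cdot 6}\right)^{2} = \left(\left(2 - 3 \left(-14\right)^{2}\right) + \frac{1}{512 + \left(-1\right) 6 \cdot 6}\right)^{2} = \left(\left(2 - 588\right) + \frac{1}{512 - 36}\right)^{2} = \left(-586 + \frac{1}{476}\right)^{2} = \left(- \frac{278935}{476}\right)^{2} = \frac{77804734225}{226576}$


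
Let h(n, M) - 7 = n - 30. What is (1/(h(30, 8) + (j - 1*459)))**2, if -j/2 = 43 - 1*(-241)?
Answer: 1/1040400 ≈ 9.6117e-7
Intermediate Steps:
h(n, M) = -23 + n (h(n, M) = 7 + (n - 30) = 7 + (-30 + n) = -23 + n)
j = -568 (j = -2*(43 - 1*(-241)) = -2*(43 + 241) = -2*284 = -568)
(1/(h(30, 8) + (j - 1*459)))**2 = (1/((-23 + 30) + (-568 - 1*459)))**2 = (1/(7 + (-568 - 459)))**2 = (1/(7 - 1027))**2 = (1/(-1020))**2 = (-1/1020)**2 = 1/1040400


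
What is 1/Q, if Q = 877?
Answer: 1/877 ≈ 0.0011403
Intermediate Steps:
1/Q = 1/877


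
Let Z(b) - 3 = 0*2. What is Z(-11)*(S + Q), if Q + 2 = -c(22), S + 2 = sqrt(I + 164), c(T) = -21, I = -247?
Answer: 51 + 3*I*sqrt(83) ≈ 51.0 + 27.331*I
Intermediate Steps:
S = -2 + I*sqrt(83) (S = -2 + sqrt(-247 + 164) = -2 + sqrt(-83) = -2 + I*sqrt(83) ≈ -2.0 + 9.1104*I)
Z(b) = 3 (Z(b) = 3 + 0*2 = 3 + 0 = 3)
Q = 19 (Q = -2 - 1*(-21) = -2 + 21 = 19)
Z(-11)*(S + Q) = 3*((-2 + I*sqrt(83)) + 19) = 3*(17 + I*sqrt(83)) = 51 + 3*I*sqrt(83)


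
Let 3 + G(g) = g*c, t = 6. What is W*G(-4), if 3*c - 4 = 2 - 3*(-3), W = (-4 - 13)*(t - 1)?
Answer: 1955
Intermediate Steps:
W = -85 (W = (-4 - 13)*(6 - 1) = -17*5 = -85)
c = 5 (c = 4/3 + (2 - 3*(-3))/3 = 4/3 + (2 + 9)/3 = 4/3 + (1/3)*11 = 4/3 + 11/3 = 5)
G(g) = -3 + 5*g (G(g) = -3 + g*5 = -3 + 5*g)
W*G(-4) = -85*(-3 + 5*(-4)) = -85*(-3 - 20) = -85*(-23) = 1955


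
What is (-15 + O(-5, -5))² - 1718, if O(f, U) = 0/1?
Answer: -1493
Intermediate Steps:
O(f, U) = 0 (O(f, U) = 0*1 = 0)
(-15 + O(-5, -5))² - 1718 = (-15 + 0)² - 1718 = (-15)² - 1718 = 225 - 1718 = -1493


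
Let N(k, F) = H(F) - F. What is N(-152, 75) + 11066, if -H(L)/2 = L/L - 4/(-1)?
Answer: 10981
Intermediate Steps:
H(L) = -10 (H(L) = -2*(L/L - 4/(-1)) = -2*(1 - 4*(-1)) = -2*(1 + 4) = -2*5 = -10)
N(k, F) = -10 - F
N(-152, 75) + 11066 = (-10 - 1*75) + 11066 = (-10 - 75) + 11066 = -85 + 11066 = 10981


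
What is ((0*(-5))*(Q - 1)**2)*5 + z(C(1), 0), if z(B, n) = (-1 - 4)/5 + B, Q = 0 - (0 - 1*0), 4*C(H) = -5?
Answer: -9/4 ≈ -2.2500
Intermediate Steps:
C(H) = -5/4 (C(H) = (1/4)*(-5) = -5/4)
Q = 0 (Q = 0 - (0 + 0) = 0 - 1*0 = 0 + 0 = 0)
z(B, n) = -1 + B (z(B, n) = -5*1/5 + B = -1 + B)
((0*(-5))*(Q - 1)**2)*5 + z(C(1), 0) = ((0*(-5))*(0 - 1)**2)*5 + (-1 - 5/4) = (0*(-1)**2)*5 - 9/4 = (0*1)*5 - 9/4 = 0*5 - 9/4 = 0 - 9/4 = -9/4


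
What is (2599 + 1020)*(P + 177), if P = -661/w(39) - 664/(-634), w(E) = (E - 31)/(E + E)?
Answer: -28757221801/1268 ≈ -2.2679e+7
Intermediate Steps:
w(E) = (-31 + E)/(2*E) (w(E) = (-31 + E)/((2*E)) = (-31 + E)*(1/(2*E)) = (-31 + E)/(2*E))
P = -8170615/1268 (P = -661*78/(-31 + 39) - 664/(-634) = -661/((½)*(1/39)*8) - 664*(-1/634) = -661/4/39 + 332/317 = -661*39/4 + 332/317 = -25779/4 + 332/317 = -8170615/1268 ≈ -6443.7)
(2599 + 1020)*(P + 177) = (2599 + 1020)*(-8170615/1268 + 177) = 3619*(-7946179/1268) = -28757221801/1268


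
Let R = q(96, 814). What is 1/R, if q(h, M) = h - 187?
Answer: -1/91 ≈ -0.010989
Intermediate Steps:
q(h, M) = -187 + h
R = -91 (R = -187 + 96 = -91)
1/R = 1/(-91) = -1/91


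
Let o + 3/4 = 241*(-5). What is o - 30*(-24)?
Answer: -1943/4 ≈ -485.75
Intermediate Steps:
o = -4823/4 (o = -¾ + 241*(-5) = -¾ - 1205 = -4823/4 ≈ -1205.8)
o - 30*(-24) = -4823/4 - 30*(-24) = -4823/4 + 720 = -1943/4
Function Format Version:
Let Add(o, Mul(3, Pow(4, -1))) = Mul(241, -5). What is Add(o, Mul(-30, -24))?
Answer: Rational(-1943, 4) ≈ -485.75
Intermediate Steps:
o = Rational(-4823, 4) (o = Add(Rational(-3, 4), Mul(241, -5)) = Add(Rational(-3, 4), -1205) = Rational(-4823, 4) ≈ -1205.8)
Add(o, Mul(-30, -24)) = Add(Rational(-4823, 4), Mul(-30, -24)) = Add(Rational(-4823, 4), 720) = Rational(-1943, 4)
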